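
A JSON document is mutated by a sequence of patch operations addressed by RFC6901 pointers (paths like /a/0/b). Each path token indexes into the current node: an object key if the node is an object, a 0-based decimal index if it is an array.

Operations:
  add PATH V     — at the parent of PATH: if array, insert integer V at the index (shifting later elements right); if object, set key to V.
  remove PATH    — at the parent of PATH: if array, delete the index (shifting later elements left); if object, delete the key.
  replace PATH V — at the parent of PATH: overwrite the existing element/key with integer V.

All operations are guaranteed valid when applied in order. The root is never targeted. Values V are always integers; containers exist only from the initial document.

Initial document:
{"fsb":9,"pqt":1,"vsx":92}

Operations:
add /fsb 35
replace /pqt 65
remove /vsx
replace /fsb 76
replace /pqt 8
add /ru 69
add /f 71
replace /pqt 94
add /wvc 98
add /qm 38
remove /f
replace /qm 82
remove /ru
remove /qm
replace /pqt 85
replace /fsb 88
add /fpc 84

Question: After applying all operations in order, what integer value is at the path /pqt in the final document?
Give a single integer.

Answer: 85

Derivation:
After op 1 (add /fsb 35): {"fsb":35,"pqt":1,"vsx":92}
After op 2 (replace /pqt 65): {"fsb":35,"pqt":65,"vsx":92}
After op 3 (remove /vsx): {"fsb":35,"pqt":65}
After op 4 (replace /fsb 76): {"fsb":76,"pqt":65}
After op 5 (replace /pqt 8): {"fsb":76,"pqt":8}
After op 6 (add /ru 69): {"fsb":76,"pqt":8,"ru":69}
After op 7 (add /f 71): {"f":71,"fsb":76,"pqt":8,"ru":69}
After op 8 (replace /pqt 94): {"f":71,"fsb":76,"pqt":94,"ru":69}
After op 9 (add /wvc 98): {"f":71,"fsb":76,"pqt":94,"ru":69,"wvc":98}
After op 10 (add /qm 38): {"f":71,"fsb":76,"pqt":94,"qm":38,"ru":69,"wvc":98}
After op 11 (remove /f): {"fsb":76,"pqt":94,"qm":38,"ru":69,"wvc":98}
After op 12 (replace /qm 82): {"fsb":76,"pqt":94,"qm":82,"ru":69,"wvc":98}
After op 13 (remove /ru): {"fsb":76,"pqt":94,"qm":82,"wvc":98}
After op 14 (remove /qm): {"fsb":76,"pqt":94,"wvc":98}
After op 15 (replace /pqt 85): {"fsb":76,"pqt":85,"wvc":98}
After op 16 (replace /fsb 88): {"fsb":88,"pqt":85,"wvc":98}
After op 17 (add /fpc 84): {"fpc":84,"fsb":88,"pqt":85,"wvc":98}
Value at /pqt: 85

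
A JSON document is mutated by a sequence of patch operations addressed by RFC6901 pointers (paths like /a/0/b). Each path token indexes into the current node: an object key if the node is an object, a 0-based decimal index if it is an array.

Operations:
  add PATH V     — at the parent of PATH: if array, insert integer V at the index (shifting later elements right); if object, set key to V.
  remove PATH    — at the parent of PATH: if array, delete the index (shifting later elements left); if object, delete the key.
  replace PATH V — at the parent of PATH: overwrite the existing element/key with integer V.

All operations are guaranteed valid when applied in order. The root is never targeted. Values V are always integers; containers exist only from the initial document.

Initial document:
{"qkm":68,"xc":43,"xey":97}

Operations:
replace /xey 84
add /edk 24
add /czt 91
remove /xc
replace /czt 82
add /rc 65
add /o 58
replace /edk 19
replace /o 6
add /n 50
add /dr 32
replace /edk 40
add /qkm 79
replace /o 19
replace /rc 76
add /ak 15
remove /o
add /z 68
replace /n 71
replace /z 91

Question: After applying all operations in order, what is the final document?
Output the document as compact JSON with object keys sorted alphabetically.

After op 1 (replace /xey 84): {"qkm":68,"xc":43,"xey":84}
After op 2 (add /edk 24): {"edk":24,"qkm":68,"xc":43,"xey":84}
After op 3 (add /czt 91): {"czt":91,"edk":24,"qkm":68,"xc":43,"xey":84}
After op 4 (remove /xc): {"czt":91,"edk":24,"qkm":68,"xey":84}
After op 5 (replace /czt 82): {"czt":82,"edk":24,"qkm":68,"xey":84}
After op 6 (add /rc 65): {"czt":82,"edk":24,"qkm":68,"rc":65,"xey":84}
After op 7 (add /o 58): {"czt":82,"edk":24,"o":58,"qkm":68,"rc":65,"xey":84}
After op 8 (replace /edk 19): {"czt":82,"edk":19,"o":58,"qkm":68,"rc":65,"xey":84}
After op 9 (replace /o 6): {"czt":82,"edk":19,"o":6,"qkm":68,"rc":65,"xey":84}
After op 10 (add /n 50): {"czt":82,"edk":19,"n":50,"o":6,"qkm":68,"rc":65,"xey":84}
After op 11 (add /dr 32): {"czt":82,"dr":32,"edk":19,"n":50,"o":6,"qkm":68,"rc":65,"xey":84}
After op 12 (replace /edk 40): {"czt":82,"dr":32,"edk":40,"n":50,"o":6,"qkm":68,"rc":65,"xey":84}
After op 13 (add /qkm 79): {"czt":82,"dr":32,"edk":40,"n":50,"o":6,"qkm":79,"rc":65,"xey":84}
After op 14 (replace /o 19): {"czt":82,"dr":32,"edk":40,"n":50,"o":19,"qkm":79,"rc":65,"xey":84}
After op 15 (replace /rc 76): {"czt":82,"dr":32,"edk":40,"n":50,"o":19,"qkm":79,"rc":76,"xey":84}
After op 16 (add /ak 15): {"ak":15,"czt":82,"dr":32,"edk":40,"n":50,"o":19,"qkm":79,"rc":76,"xey":84}
After op 17 (remove /o): {"ak":15,"czt":82,"dr":32,"edk":40,"n":50,"qkm":79,"rc":76,"xey":84}
After op 18 (add /z 68): {"ak":15,"czt":82,"dr":32,"edk":40,"n":50,"qkm":79,"rc":76,"xey":84,"z":68}
After op 19 (replace /n 71): {"ak":15,"czt":82,"dr":32,"edk":40,"n":71,"qkm":79,"rc":76,"xey":84,"z":68}
After op 20 (replace /z 91): {"ak":15,"czt":82,"dr":32,"edk":40,"n":71,"qkm":79,"rc":76,"xey":84,"z":91}

Answer: {"ak":15,"czt":82,"dr":32,"edk":40,"n":71,"qkm":79,"rc":76,"xey":84,"z":91}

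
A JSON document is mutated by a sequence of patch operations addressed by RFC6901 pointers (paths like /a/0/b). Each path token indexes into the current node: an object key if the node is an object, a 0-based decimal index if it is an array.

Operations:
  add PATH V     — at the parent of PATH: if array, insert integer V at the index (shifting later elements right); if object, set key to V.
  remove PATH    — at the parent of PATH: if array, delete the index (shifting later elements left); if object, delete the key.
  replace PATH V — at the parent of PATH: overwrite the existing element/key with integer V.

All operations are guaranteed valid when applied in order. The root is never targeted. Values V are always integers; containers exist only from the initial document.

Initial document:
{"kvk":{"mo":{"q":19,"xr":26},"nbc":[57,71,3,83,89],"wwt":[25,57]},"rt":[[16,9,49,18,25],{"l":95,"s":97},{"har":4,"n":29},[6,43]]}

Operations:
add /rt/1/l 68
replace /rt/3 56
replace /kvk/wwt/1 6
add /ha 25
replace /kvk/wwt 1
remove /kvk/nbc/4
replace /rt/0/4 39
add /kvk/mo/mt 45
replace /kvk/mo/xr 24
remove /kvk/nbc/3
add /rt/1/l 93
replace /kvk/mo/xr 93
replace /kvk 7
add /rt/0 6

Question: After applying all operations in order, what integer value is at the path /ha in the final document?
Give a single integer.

After op 1 (add /rt/1/l 68): {"kvk":{"mo":{"q":19,"xr":26},"nbc":[57,71,3,83,89],"wwt":[25,57]},"rt":[[16,9,49,18,25],{"l":68,"s":97},{"har":4,"n":29},[6,43]]}
After op 2 (replace /rt/3 56): {"kvk":{"mo":{"q":19,"xr":26},"nbc":[57,71,3,83,89],"wwt":[25,57]},"rt":[[16,9,49,18,25],{"l":68,"s":97},{"har":4,"n":29},56]}
After op 3 (replace /kvk/wwt/1 6): {"kvk":{"mo":{"q":19,"xr":26},"nbc":[57,71,3,83,89],"wwt":[25,6]},"rt":[[16,9,49,18,25],{"l":68,"s":97},{"har":4,"n":29},56]}
After op 4 (add /ha 25): {"ha":25,"kvk":{"mo":{"q":19,"xr":26},"nbc":[57,71,3,83,89],"wwt":[25,6]},"rt":[[16,9,49,18,25],{"l":68,"s":97},{"har":4,"n":29},56]}
After op 5 (replace /kvk/wwt 1): {"ha":25,"kvk":{"mo":{"q":19,"xr":26},"nbc":[57,71,3,83,89],"wwt":1},"rt":[[16,9,49,18,25],{"l":68,"s":97},{"har":4,"n":29},56]}
After op 6 (remove /kvk/nbc/4): {"ha":25,"kvk":{"mo":{"q":19,"xr":26},"nbc":[57,71,3,83],"wwt":1},"rt":[[16,9,49,18,25],{"l":68,"s":97},{"har":4,"n":29},56]}
After op 7 (replace /rt/0/4 39): {"ha":25,"kvk":{"mo":{"q":19,"xr":26},"nbc":[57,71,3,83],"wwt":1},"rt":[[16,9,49,18,39],{"l":68,"s":97},{"har":4,"n":29},56]}
After op 8 (add /kvk/mo/mt 45): {"ha":25,"kvk":{"mo":{"mt":45,"q":19,"xr":26},"nbc":[57,71,3,83],"wwt":1},"rt":[[16,9,49,18,39],{"l":68,"s":97},{"har":4,"n":29},56]}
After op 9 (replace /kvk/mo/xr 24): {"ha":25,"kvk":{"mo":{"mt":45,"q":19,"xr":24},"nbc":[57,71,3,83],"wwt":1},"rt":[[16,9,49,18,39],{"l":68,"s":97},{"har":4,"n":29},56]}
After op 10 (remove /kvk/nbc/3): {"ha":25,"kvk":{"mo":{"mt":45,"q":19,"xr":24},"nbc":[57,71,3],"wwt":1},"rt":[[16,9,49,18,39],{"l":68,"s":97},{"har":4,"n":29},56]}
After op 11 (add /rt/1/l 93): {"ha":25,"kvk":{"mo":{"mt":45,"q":19,"xr":24},"nbc":[57,71,3],"wwt":1},"rt":[[16,9,49,18,39],{"l":93,"s":97},{"har":4,"n":29},56]}
After op 12 (replace /kvk/mo/xr 93): {"ha":25,"kvk":{"mo":{"mt":45,"q":19,"xr":93},"nbc":[57,71,3],"wwt":1},"rt":[[16,9,49,18,39],{"l":93,"s":97},{"har":4,"n":29},56]}
After op 13 (replace /kvk 7): {"ha":25,"kvk":7,"rt":[[16,9,49,18,39],{"l":93,"s":97},{"har":4,"n":29},56]}
After op 14 (add /rt/0 6): {"ha":25,"kvk":7,"rt":[6,[16,9,49,18,39],{"l":93,"s":97},{"har":4,"n":29},56]}
Value at /ha: 25

Answer: 25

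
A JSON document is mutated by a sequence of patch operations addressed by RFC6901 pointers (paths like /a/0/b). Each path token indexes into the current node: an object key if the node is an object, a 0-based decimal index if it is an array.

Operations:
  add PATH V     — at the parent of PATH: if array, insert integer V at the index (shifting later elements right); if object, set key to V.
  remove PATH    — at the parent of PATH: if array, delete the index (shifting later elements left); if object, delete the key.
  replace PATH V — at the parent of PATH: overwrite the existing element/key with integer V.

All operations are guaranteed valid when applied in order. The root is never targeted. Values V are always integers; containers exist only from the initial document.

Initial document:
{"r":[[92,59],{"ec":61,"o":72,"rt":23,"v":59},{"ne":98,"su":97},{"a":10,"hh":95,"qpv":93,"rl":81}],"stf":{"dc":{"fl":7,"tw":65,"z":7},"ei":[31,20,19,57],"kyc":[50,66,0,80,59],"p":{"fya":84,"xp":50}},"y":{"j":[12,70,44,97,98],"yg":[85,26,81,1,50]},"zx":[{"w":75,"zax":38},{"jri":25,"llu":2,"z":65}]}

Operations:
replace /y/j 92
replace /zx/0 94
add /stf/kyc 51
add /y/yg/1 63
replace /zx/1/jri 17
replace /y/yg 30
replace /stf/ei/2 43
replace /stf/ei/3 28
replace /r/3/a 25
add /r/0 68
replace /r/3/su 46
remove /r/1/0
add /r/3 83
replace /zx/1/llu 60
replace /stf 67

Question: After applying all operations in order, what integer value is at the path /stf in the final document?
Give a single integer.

Answer: 67

Derivation:
After op 1 (replace /y/j 92): {"r":[[92,59],{"ec":61,"o":72,"rt":23,"v":59},{"ne":98,"su":97},{"a":10,"hh":95,"qpv":93,"rl":81}],"stf":{"dc":{"fl":7,"tw":65,"z":7},"ei":[31,20,19,57],"kyc":[50,66,0,80,59],"p":{"fya":84,"xp":50}},"y":{"j":92,"yg":[85,26,81,1,50]},"zx":[{"w":75,"zax":38},{"jri":25,"llu":2,"z":65}]}
After op 2 (replace /zx/0 94): {"r":[[92,59],{"ec":61,"o":72,"rt":23,"v":59},{"ne":98,"su":97},{"a":10,"hh":95,"qpv":93,"rl":81}],"stf":{"dc":{"fl":7,"tw":65,"z":7},"ei":[31,20,19,57],"kyc":[50,66,0,80,59],"p":{"fya":84,"xp":50}},"y":{"j":92,"yg":[85,26,81,1,50]},"zx":[94,{"jri":25,"llu":2,"z":65}]}
After op 3 (add /stf/kyc 51): {"r":[[92,59],{"ec":61,"o":72,"rt":23,"v":59},{"ne":98,"su":97},{"a":10,"hh":95,"qpv":93,"rl":81}],"stf":{"dc":{"fl":7,"tw":65,"z":7},"ei":[31,20,19,57],"kyc":51,"p":{"fya":84,"xp":50}},"y":{"j":92,"yg":[85,26,81,1,50]},"zx":[94,{"jri":25,"llu":2,"z":65}]}
After op 4 (add /y/yg/1 63): {"r":[[92,59],{"ec":61,"o":72,"rt":23,"v":59},{"ne":98,"su":97},{"a":10,"hh":95,"qpv":93,"rl":81}],"stf":{"dc":{"fl":7,"tw":65,"z":7},"ei":[31,20,19,57],"kyc":51,"p":{"fya":84,"xp":50}},"y":{"j":92,"yg":[85,63,26,81,1,50]},"zx":[94,{"jri":25,"llu":2,"z":65}]}
After op 5 (replace /zx/1/jri 17): {"r":[[92,59],{"ec":61,"o":72,"rt":23,"v":59},{"ne":98,"su":97},{"a":10,"hh":95,"qpv":93,"rl":81}],"stf":{"dc":{"fl":7,"tw":65,"z":7},"ei":[31,20,19,57],"kyc":51,"p":{"fya":84,"xp":50}},"y":{"j":92,"yg":[85,63,26,81,1,50]},"zx":[94,{"jri":17,"llu":2,"z":65}]}
After op 6 (replace /y/yg 30): {"r":[[92,59],{"ec":61,"o":72,"rt":23,"v":59},{"ne":98,"su":97},{"a":10,"hh":95,"qpv":93,"rl":81}],"stf":{"dc":{"fl":7,"tw":65,"z":7},"ei":[31,20,19,57],"kyc":51,"p":{"fya":84,"xp":50}},"y":{"j":92,"yg":30},"zx":[94,{"jri":17,"llu":2,"z":65}]}
After op 7 (replace /stf/ei/2 43): {"r":[[92,59],{"ec":61,"o":72,"rt":23,"v":59},{"ne":98,"su":97},{"a":10,"hh":95,"qpv":93,"rl":81}],"stf":{"dc":{"fl":7,"tw":65,"z":7},"ei":[31,20,43,57],"kyc":51,"p":{"fya":84,"xp":50}},"y":{"j":92,"yg":30},"zx":[94,{"jri":17,"llu":2,"z":65}]}
After op 8 (replace /stf/ei/3 28): {"r":[[92,59],{"ec":61,"o":72,"rt":23,"v":59},{"ne":98,"su":97},{"a":10,"hh":95,"qpv":93,"rl":81}],"stf":{"dc":{"fl":7,"tw":65,"z":7},"ei":[31,20,43,28],"kyc":51,"p":{"fya":84,"xp":50}},"y":{"j":92,"yg":30},"zx":[94,{"jri":17,"llu":2,"z":65}]}
After op 9 (replace /r/3/a 25): {"r":[[92,59],{"ec":61,"o":72,"rt":23,"v":59},{"ne":98,"su":97},{"a":25,"hh":95,"qpv":93,"rl":81}],"stf":{"dc":{"fl":7,"tw":65,"z":7},"ei":[31,20,43,28],"kyc":51,"p":{"fya":84,"xp":50}},"y":{"j":92,"yg":30},"zx":[94,{"jri":17,"llu":2,"z":65}]}
After op 10 (add /r/0 68): {"r":[68,[92,59],{"ec":61,"o":72,"rt":23,"v":59},{"ne":98,"su":97},{"a":25,"hh":95,"qpv":93,"rl":81}],"stf":{"dc":{"fl":7,"tw":65,"z":7},"ei":[31,20,43,28],"kyc":51,"p":{"fya":84,"xp":50}},"y":{"j":92,"yg":30},"zx":[94,{"jri":17,"llu":2,"z":65}]}
After op 11 (replace /r/3/su 46): {"r":[68,[92,59],{"ec":61,"o":72,"rt":23,"v":59},{"ne":98,"su":46},{"a":25,"hh":95,"qpv":93,"rl":81}],"stf":{"dc":{"fl":7,"tw":65,"z":7},"ei":[31,20,43,28],"kyc":51,"p":{"fya":84,"xp":50}},"y":{"j":92,"yg":30},"zx":[94,{"jri":17,"llu":2,"z":65}]}
After op 12 (remove /r/1/0): {"r":[68,[59],{"ec":61,"o":72,"rt":23,"v":59},{"ne":98,"su":46},{"a":25,"hh":95,"qpv":93,"rl":81}],"stf":{"dc":{"fl":7,"tw":65,"z":7},"ei":[31,20,43,28],"kyc":51,"p":{"fya":84,"xp":50}},"y":{"j":92,"yg":30},"zx":[94,{"jri":17,"llu":2,"z":65}]}
After op 13 (add /r/3 83): {"r":[68,[59],{"ec":61,"o":72,"rt":23,"v":59},83,{"ne":98,"su":46},{"a":25,"hh":95,"qpv":93,"rl":81}],"stf":{"dc":{"fl":7,"tw":65,"z":7},"ei":[31,20,43,28],"kyc":51,"p":{"fya":84,"xp":50}},"y":{"j":92,"yg":30},"zx":[94,{"jri":17,"llu":2,"z":65}]}
After op 14 (replace /zx/1/llu 60): {"r":[68,[59],{"ec":61,"o":72,"rt":23,"v":59},83,{"ne":98,"su":46},{"a":25,"hh":95,"qpv":93,"rl":81}],"stf":{"dc":{"fl":7,"tw":65,"z":7},"ei":[31,20,43,28],"kyc":51,"p":{"fya":84,"xp":50}},"y":{"j":92,"yg":30},"zx":[94,{"jri":17,"llu":60,"z":65}]}
After op 15 (replace /stf 67): {"r":[68,[59],{"ec":61,"o":72,"rt":23,"v":59},83,{"ne":98,"su":46},{"a":25,"hh":95,"qpv":93,"rl":81}],"stf":67,"y":{"j":92,"yg":30},"zx":[94,{"jri":17,"llu":60,"z":65}]}
Value at /stf: 67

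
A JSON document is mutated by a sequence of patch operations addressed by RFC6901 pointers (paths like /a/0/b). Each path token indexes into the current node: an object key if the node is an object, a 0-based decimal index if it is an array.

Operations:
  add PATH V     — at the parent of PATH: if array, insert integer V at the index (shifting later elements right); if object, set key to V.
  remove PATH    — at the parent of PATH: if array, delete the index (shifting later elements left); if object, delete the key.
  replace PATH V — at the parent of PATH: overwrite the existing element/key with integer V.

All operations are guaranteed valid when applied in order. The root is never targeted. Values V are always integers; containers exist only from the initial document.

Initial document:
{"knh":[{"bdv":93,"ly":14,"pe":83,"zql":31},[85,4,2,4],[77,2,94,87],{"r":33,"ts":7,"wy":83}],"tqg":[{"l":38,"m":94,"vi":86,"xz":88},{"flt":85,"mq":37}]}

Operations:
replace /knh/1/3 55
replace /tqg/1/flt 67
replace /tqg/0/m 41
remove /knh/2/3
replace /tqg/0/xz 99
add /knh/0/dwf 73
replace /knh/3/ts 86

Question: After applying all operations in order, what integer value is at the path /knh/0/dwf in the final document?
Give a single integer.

After op 1 (replace /knh/1/3 55): {"knh":[{"bdv":93,"ly":14,"pe":83,"zql":31},[85,4,2,55],[77,2,94,87],{"r":33,"ts":7,"wy":83}],"tqg":[{"l":38,"m":94,"vi":86,"xz":88},{"flt":85,"mq":37}]}
After op 2 (replace /tqg/1/flt 67): {"knh":[{"bdv":93,"ly":14,"pe":83,"zql":31},[85,4,2,55],[77,2,94,87],{"r":33,"ts":7,"wy":83}],"tqg":[{"l":38,"m":94,"vi":86,"xz":88},{"flt":67,"mq":37}]}
After op 3 (replace /tqg/0/m 41): {"knh":[{"bdv":93,"ly":14,"pe":83,"zql":31},[85,4,2,55],[77,2,94,87],{"r":33,"ts":7,"wy":83}],"tqg":[{"l":38,"m":41,"vi":86,"xz":88},{"flt":67,"mq":37}]}
After op 4 (remove /knh/2/3): {"knh":[{"bdv":93,"ly":14,"pe":83,"zql":31},[85,4,2,55],[77,2,94],{"r":33,"ts":7,"wy":83}],"tqg":[{"l":38,"m":41,"vi":86,"xz":88},{"flt":67,"mq":37}]}
After op 5 (replace /tqg/0/xz 99): {"knh":[{"bdv":93,"ly":14,"pe":83,"zql":31},[85,4,2,55],[77,2,94],{"r":33,"ts":7,"wy":83}],"tqg":[{"l":38,"m":41,"vi":86,"xz":99},{"flt":67,"mq":37}]}
After op 6 (add /knh/0/dwf 73): {"knh":[{"bdv":93,"dwf":73,"ly":14,"pe":83,"zql":31},[85,4,2,55],[77,2,94],{"r":33,"ts":7,"wy":83}],"tqg":[{"l":38,"m":41,"vi":86,"xz":99},{"flt":67,"mq":37}]}
After op 7 (replace /knh/3/ts 86): {"knh":[{"bdv":93,"dwf":73,"ly":14,"pe":83,"zql":31},[85,4,2,55],[77,2,94],{"r":33,"ts":86,"wy":83}],"tqg":[{"l":38,"m":41,"vi":86,"xz":99},{"flt":67,"mq":37}]}
Value at /knh/0/dwf: 73

Answer: 73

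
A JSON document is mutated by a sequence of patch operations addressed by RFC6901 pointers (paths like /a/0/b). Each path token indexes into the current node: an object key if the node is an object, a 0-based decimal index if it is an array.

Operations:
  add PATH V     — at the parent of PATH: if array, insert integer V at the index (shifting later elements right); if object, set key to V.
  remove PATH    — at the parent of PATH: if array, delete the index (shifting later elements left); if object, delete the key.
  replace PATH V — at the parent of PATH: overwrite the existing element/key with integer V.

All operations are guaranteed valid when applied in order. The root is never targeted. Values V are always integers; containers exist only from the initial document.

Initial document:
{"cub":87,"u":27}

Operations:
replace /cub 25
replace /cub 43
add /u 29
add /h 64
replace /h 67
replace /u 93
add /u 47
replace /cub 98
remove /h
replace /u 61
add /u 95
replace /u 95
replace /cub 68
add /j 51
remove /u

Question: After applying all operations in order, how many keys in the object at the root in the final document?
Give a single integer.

After op 1 (replace /cub 25): {"cub":25,"u":27}
After op 2 (replace /cub 43): {"cub":43,"u":27}
After op 3 (add /u 29): {"cub":43,"u":29}
After op 4 (add /h 64): {"cub":43,"h":64,"u":29}
After op 5 (replace /h 67): {"cub":43,"h":67,"u":29}
After op 6 (replace /u 93): {"cub":43,"h":67,"u":93}
After op 7 (add /u 47): {"cub":43,"h":67,"u":47}
After op 8 (replace /cub 98): {"cub":98,"h":67,"u":47}
After op 9 (remove /h): {"cub":98,"u":47}
After op 10 (replace /u 61): {"cub":98,"u":61}
After op 11 (add /u 95): {"cub":98,"u":95}
After op 12 (replace /u 95): {"cub":98,"u":95}
After op 13 (replace /cub 68): {"cub":68,"u":95}
After op 14 (add /j 51): {"cub":68,"j":51,"u":95}
After op 15 (remove /u): {"cub":68,"j":51}
Size at the root: 2

Answer: 2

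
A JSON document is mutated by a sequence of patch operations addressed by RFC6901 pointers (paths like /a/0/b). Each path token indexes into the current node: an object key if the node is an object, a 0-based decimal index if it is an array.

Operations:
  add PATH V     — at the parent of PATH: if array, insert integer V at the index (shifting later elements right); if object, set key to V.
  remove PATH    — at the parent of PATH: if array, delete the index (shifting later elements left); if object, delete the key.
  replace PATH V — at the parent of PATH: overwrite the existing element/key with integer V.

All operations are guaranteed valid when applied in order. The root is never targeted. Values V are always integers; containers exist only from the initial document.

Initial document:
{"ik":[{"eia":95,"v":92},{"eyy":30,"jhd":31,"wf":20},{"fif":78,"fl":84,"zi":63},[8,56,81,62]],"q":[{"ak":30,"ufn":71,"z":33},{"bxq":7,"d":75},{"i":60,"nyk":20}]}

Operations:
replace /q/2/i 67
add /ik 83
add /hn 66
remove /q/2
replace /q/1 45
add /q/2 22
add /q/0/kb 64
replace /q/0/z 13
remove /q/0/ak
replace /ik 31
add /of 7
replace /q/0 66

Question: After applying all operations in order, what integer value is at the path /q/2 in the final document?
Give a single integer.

After op 1 (replace /q/2/i 67): {"ik":[{"eia":95,"v":92},{"eyy":30,"jhd":31,"wf":20},{"fif":78,"fl":84,"zi":63},[8,56,81,62]],"q":[{"ak":30,"ufn":71,"z":33},{"bxq":7,"d":75},{"i":67,"nyk":20}]}
After op 2 (add /ik 83): {"ik":83,"q":[{"ak":30,"ufn":71,"z":33},{"bxq":7,"d":75},{"i":67,"nyk":20}]}
After op 3 (add /hn 66): {"hn":66,"ik":83,"q":[{"ak":30,"ufn":71,"z":33},{"bxq":7,"d":75},{"i":67,"nyk":20}]}
After op 4 (remove /q/2): {"hn":66,"ik":83,"q":[{"ak":30,"ufn":71,"z":33},{"bxq":7,"d":75}]}
After op 5 (replace /q/1 45): {"hn":66,"ik":83,"q":[{"ak":30,"ufn":71,"z":33},45]}
After op 6 (add /q/2 22): {"hn":66,"ik":83,"q":[{"ak":30,"ufn":71,"z":33},45,22]}
After op 7 (add /q/0/kb 64): {"hn":66,"ik":83,"q":[{"ak":30,"kb":64,"ufn":71,"z":33},45,22]}
After op 8 (replace /q/0/z 13): {"hn":66,"ik":83,"q":[{"ak":30,"kb":64,"ufn":71,"z":13},45,22]}
After op 9 (remove /q/0/ak): {"hn":66,"ik":83,"q":[{"kb":64,"ufn":71,"z":13},45,22]}
After op 10 (replace /ik 31): {"hn":66,"ik":31,"q":[{"kb":64,"ufn":71,"z":13},45,22]}
After op 11 (add /of 7): {"hn":66,"ik":31,"of":7,"q":[{"kb":64,"ufn":71,"z":13},45,22]}
After op 12 (replace /q/0 66): {"hn":66,"ik":31,"of":7,"q":[66,45,22]}
Value at /q/2: 22

Answer: 22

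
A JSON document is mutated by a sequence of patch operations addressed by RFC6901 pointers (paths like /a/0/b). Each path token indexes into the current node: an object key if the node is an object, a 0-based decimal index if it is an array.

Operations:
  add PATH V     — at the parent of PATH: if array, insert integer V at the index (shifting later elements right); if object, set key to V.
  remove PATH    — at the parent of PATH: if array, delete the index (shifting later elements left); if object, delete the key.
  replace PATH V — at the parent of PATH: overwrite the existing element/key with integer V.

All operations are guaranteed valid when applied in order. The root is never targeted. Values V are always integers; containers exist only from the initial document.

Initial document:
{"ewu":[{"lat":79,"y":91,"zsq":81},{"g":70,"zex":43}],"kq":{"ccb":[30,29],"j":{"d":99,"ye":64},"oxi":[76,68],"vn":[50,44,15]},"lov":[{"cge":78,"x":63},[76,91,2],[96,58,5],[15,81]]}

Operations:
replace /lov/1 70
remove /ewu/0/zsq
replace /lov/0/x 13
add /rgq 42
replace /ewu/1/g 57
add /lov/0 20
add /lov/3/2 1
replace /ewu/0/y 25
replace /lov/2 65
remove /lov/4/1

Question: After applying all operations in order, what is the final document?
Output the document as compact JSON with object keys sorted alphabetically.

After op 1 (replace /lov/1 70): {"ewu":[{"lat":79,"y":91,"zsq":81},{"g":70,"zex":43}],"kq":{"ccb":[30,29],"j":{"d":99,"ye":64},"oxi":[76,68],"vn":[50,44,15]},"lov":[{"cge":78,"x":63},70,[96,58,5],[15,81]]}
After op 2 (remove /ewu/0/zsq): {"ewu":[{"lat":79,"y":91},{"g":70,"zex":43}],"kq":{"ccb":[30,29],"j":{"d":99,"ye":64},"oxi":[76,68],"vn":[50,44,15]},"lov":[{"cge":78,"x":63},70,[96,58,5],[15,81]]}
After op 3 (replace /lov/0/x 13): {"ewu":[{"lat":79,"y":91},{"g":70,"zex":43}],"kq":{"ccb":[30,29],"j":{"d":99,"ye":64},"oxi":[76,68],"vn":[50,44,15]},"lov":[{"cge":78,"x":13},70,[96,58,5],[15,81]]}
After op 4 (add /rgq 42): {"ewu":[{"lat":79,"y":91},{"g":70,"zex":43}],"kq":{"ccb":[30,29],"j":{"d":99,"ye":64},"oxi":[76,68],"vn":[50,44,15]},"lov":[{"cge":78,"x":13},70,[96,58,5],[15,81]],"rgq":42}
After op 5 (replace /ewu/1/g 57): {"ewu":[{"lat":79,"y":91},{"g":57,"zex":43}],"kq":{"ccb":[30,29],"j":{"d":99,"ye":64},"oxi":[76,68],"vn":[50,44,15]},"lov":[{"cge":78,"x":13},70,[96,58,5],[15,81]],"rgq":42}
After op 6 (add /lov/0 20): {"ewu":[{"lat":79,"y":91},{"g":57,"zex":43}],"kq":{"ccb":[30,29],"j":{"d":99,"ye":64},"oxi":[76,68],"vn":[50,44,15]},"lov":[20,{"cge":78,"x":13},70,[96,58,5],[15,81]],"rgq":42}
After op 7 (add /lov/3/2 1): {"ewu":[{"lat":79,"y":91},{"g":57,"zex":43}],"kq":{"ccb":[30,29],"j":{"d":99,"ye":64},"oxi":[76,68],"vn":[50,44,15]},"lov":[20,{"cge":78,"x":13},70,[96,58,1,5],[15,81]],"rgq":42}
After op 8 (replace /ewu/0/y 25): {"ewu":[{"lat":79,"y":25},{"g":57,"zex":43}],"kq":{"ccb":[30,29],"j":{"d":99,"ye":64},"oxi":[76,68],"vn":[50,44,15]},"lov":[20,{"cge":78,"x":13},70,[96,58,1,5],[15,81]],"rgq":42}
After op 9 (replace /lov/2 65): {"ewu":[{"lat":79,"y":25},{"g":57,"zex":43}],"kq":{"ccb":[30,29],"j":{"d":99,"ye":64},"oxi":[76,68],"vn":[50,44,15]},"lov":[20,{"cge":78,"x":13},65,[96,58,1,5],[15,81]],"rgq":42}
After op 10 (remove /lov/4/1): {"ewu":[{"lat":79,"y":25},{"g":57,"zex":43}],"kq":{"ccb":[30,29],"j":{"d":99,"ye":64},"oxi":[76,68],"vn":[50,44,15]},"lov":[20,{"cge":78,"x":13},65,[96,58,1,5],[15]],"rgq":42}

Answer: {"ewu":[{"lat":79,"y":25},{"g":57,"zex":43}],"kq":{"ccb":[30,29],"j":{"d":99,"ye":64},"oxi":[76,68],"vn":[50,44,15]},"lov":[20,{"cge":78,"x":13},65,[96,58,1,5],[15]],"rgq":42}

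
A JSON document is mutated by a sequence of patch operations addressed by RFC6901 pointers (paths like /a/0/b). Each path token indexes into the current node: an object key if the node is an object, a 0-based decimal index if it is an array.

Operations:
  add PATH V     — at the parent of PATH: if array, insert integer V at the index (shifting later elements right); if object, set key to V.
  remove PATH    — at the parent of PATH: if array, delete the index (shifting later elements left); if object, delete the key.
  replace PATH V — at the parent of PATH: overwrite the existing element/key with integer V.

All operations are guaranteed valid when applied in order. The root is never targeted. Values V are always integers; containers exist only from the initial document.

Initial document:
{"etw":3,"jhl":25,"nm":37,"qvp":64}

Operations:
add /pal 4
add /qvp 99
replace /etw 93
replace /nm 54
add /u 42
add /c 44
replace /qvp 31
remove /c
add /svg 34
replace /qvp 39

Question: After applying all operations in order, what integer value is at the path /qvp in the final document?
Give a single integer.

After op 1 (add /pal 4): {"etw":3,"jhl":25,"nm":37,"pal":4,"qvp":64}
After op 2 (add /qvp 99): {"etw":3,"jhl":25,"nm":37,"pal":4,"qvp":99}
After op 3 (replace /etw 93): {"etw":93,"jhl":25,"nm":37,"pal":4,"qvp":99}
After op 4 (replace /nm 54): {"etw":93,"jhl":25,"nm":54,"pal":4,"qvp":99}
After op 5 (add /u 42): {"etw":93,"jhl":25,"nm":54,"pal":4,"qvp":99,"u":42}
After op 6 (add /c 44): {"c":44,"etw":93,"jhl":25,"nm":54,"pal":4,"qvp":99,"u":42}
After op 7 (replace /qvp 31): {"c":44,"etw":93,"jhl":25,"nm":54,"pal":4,"qvp":31,"u":42}
After op 8 (remove /c): {"etw":93,"jhl":25,"nm":54,"pal":4,"qvp":31,"u":42}
After op 9 (add /svg 34): {"etw":93,"jhl":25,"nm":54,"pal":4,"qvp":31,"svg":34,"u":42}
After op 10 (replace /qvp 39): {"etw":93,"jhl":25,"nm":54,"pal":4,"qvp":39,"svg":34,"u":42}
Value at /qvp: 39

Answer: 39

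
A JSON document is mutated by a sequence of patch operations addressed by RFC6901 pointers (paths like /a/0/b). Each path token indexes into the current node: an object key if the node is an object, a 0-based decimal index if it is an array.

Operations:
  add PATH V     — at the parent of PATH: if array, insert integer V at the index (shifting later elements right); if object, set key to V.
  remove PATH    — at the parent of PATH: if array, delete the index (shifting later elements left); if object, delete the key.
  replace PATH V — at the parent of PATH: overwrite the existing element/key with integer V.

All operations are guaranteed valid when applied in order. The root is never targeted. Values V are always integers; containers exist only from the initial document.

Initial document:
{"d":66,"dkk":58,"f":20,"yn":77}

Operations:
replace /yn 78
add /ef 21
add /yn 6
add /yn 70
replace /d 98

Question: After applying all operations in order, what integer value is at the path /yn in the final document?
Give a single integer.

Answer: 70

Derivation:
After op 1 (replace /yn 78): {"d":66,"dkk":58,"f":20,"yn":78}
After op 2 (add /ef 21): {"d":66,"dkk":58,"ef":21,"f":20,"yn":78}
After op 3 (add /yn 6): {"d":66,"dkk":58,"ef":21,"f":20,"yn":6}
After op 4 (add /yn 70): {"d":66,"dkk":58,"ef":21,"f":20,"yn":70}
After op 5 (replace /d 98): {"d":98,"dkk":58,"ef":21,"f":20,"yn":70}
Value at /yn: 70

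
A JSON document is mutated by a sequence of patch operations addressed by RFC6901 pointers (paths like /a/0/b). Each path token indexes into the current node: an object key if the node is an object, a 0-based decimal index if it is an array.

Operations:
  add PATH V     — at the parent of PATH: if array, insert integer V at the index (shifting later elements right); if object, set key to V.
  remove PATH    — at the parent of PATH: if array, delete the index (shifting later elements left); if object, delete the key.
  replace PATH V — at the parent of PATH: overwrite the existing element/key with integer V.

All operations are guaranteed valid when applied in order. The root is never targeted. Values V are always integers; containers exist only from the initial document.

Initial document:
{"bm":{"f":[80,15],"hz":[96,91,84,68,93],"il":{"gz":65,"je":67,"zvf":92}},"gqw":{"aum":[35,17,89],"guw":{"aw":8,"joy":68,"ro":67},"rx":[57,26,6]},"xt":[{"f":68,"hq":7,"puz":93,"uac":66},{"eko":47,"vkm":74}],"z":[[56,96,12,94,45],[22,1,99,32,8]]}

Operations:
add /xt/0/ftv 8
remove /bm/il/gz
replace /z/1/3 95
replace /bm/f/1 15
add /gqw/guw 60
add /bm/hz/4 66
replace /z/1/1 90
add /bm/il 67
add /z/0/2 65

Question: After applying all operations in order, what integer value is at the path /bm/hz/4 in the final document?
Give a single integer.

After op 1 (add /xt/0/ftv 8): {"bm":{"f":[80,15],"hz":[96,91,84,68,93],"il":{"gz":65,"je":67,"zvf":92}},"gqw":{"aum":[35,17,89],"guw":{"aw":8,"joy":68,"ro":67},"rx":[57,26,6]},"xt":[{"f":68,"ftv":8,"hq":7,"puz":93,"uac":66},{"eko":47,"vkm":74}],"z":[[56,96,12,94,45],[22,1,99,32,8]]}
After op 2 (remove /bm/il/gz): {"bm":{"f":[80,15],"hz":[96,91,84,68,93],"il":{"je":67,"zvf":92}},"gqw":{"aum":[35,17,89],"guw":{"aw":8,"joy":68,"ro":67},"rx":[57,26,6]},"xt":[{"f":68,"ftv":8,"hq":7,"puz":93,"uac":66},{"eko":47,"vkm":74}],"z":[[56,96,12,94,45],[22,1,99,32,8]]}
After op 3 (replace /z/1/3 95): {"bm":{"f":[80,15],"hz":[96,91,84,68,93],"il":{"je":67,"zvf":92}},"gqw":{"aum":[35,17,89],"guw":{"aw":8,"joy":68,"ro":67},"rx":[57,26,6]},"xt":[{"f":68,"ftv":8,"hq":7,"puz":93,"uac":66},{"eko":47,"vkm":74}],"z":[[56,96,12,94,45],[22,1,99,95,8]]}
After op 4 (replace /bm/f/1 15): {"bm":{"f":[80,15],"hz":[96,91,84,68,93],"il":{"je":67,"zvf":92}},"gqw":{"aum":[35,17,89],"guw":{"aw":8,"joy":68,"ro":67},"rx":[57,26,6]},"xt":[{"f":68,"ftv":8,"hq":7,"puz":93,"uac":66},{"eko":47,"vkm":74}],"z":[[56,96,12,94,45],[22,1,99,95,8]]}
After op 5 (add /gqw/guw 60): {"bm":{"f":[80,15],"hz":[96,91,84,68,93],"il":{"je":67,"zvf":92}},"gqw":{"aum":[35,17,89],"guw":60,"rx":[57,26,6]},"xt":[{"f":68,"ftv":8,"hq":7,"puz":93,"uac":66},{"eko":47,"vkm":74}],"z":[[56,96,12,94,45],[22,1,99,95,8]]}
After op 6 (add /bm/hz/4 66): {"bm":{"f":[80,15],"hz":[96,91,84,68,66,93],"il":{"je":67,"zvf":92}},"gqw":{"aum":[35,17,89],"guw":60,"rx":[57,26,6]},"xt":[{"f":68,"ftv":8,"hq":7,"puz":93,"uac":66},{"eko":47,"vkm":74}],"z":[[56,96,12,94,45],[22,1,99,95,8]]}
After op 7 (replace /z/1/1 90): {"bm":{"f":[80,15],"hz":[96,91,84,68,66,93],"il":{"je":67,"zvf":92}},"gqw":{"aum":[35,17,89],"guw":60,"rx":[57,26,6]},"xt":[{"f":68,"ftv":8,"hq":7,"puz":93,"uac":66},{"eko":47,"vkm":74}],"z":[[56,96,12,94,45],[22,90,99,95,8]]}
After op 8 (add /bm/il 67): {"bm":{"f":[80,15],"hz":[96,91,84,68,66,93],"il":67},"gqw":{"aum":[35,17,89],"guw":60,"rx":[57,26,6]},"xt":[{"f":68,"ftv":8,"hq":7,"puz":93,"uac":66},{"eko":47,"vkm":74}],"z":[[56,96,12,94,45],[22,90,99,95,8]]}
After op 9 (add /z/0/2 65): {"bm":{"f":[80,15],"hz":[96,91,84,68,66,93],"il":67},"gqw":{"aum":[35,17,89],"guw":60,"rx":[57,26,6]},"xt":[{"f":68,"ftv":8,"hq":7,"puz":93,"uac":66},{"eko":47,"vkm":74}],"z":[[56,96,65,12,94,45],[22,90,99,95,8]]}
Value at /bm/hz/4: 66

Answer: 66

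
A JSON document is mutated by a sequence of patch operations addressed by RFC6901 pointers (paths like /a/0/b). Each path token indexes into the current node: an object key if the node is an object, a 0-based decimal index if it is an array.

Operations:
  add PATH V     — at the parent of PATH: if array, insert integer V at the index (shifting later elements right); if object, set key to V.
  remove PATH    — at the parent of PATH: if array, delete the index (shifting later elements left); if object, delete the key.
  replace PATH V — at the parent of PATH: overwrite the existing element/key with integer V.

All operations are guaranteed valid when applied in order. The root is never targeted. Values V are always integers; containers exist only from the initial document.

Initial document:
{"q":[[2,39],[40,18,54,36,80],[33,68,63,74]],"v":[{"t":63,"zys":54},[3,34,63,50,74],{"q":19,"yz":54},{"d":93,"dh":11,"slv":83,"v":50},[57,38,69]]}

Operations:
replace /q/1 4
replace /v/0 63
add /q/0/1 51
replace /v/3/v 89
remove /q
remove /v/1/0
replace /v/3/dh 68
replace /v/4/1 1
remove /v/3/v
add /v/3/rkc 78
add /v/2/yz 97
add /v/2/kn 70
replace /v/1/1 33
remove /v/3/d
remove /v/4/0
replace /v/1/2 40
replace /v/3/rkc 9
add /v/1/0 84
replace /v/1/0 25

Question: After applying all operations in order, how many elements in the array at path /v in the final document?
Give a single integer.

After op 1 (replace /q/1 4): {"q":[[2,39],4,[33,68,63,74]],"v":[{"t":63,"zys":54},[3,34,63,50,74],{"q":19,"yz":54},{"d":93,"dh":11,"slv":83,"v":50},[57,38,69]]}
After op 2 (replace /v/0 63): {"q":[[2,39],4,[33,68,63,74]],"v":[63,[3,34,63,50,74],{"q":19,"yz":54},{"d":93,"dh":11,"slv":83,"v":50},[57,38,69]]}
After op 3 (add /q/0/1 51): {"q":[[2,51,39],4,[33,68,63,74]],"v":[63,[3,34,63,50,74],{"q":19,"yz":54},{"d":93,"dh":11,"slv":83,"v":50},[57,38,69]]}
After op 4 (replace /v/3/v 89): {"q":[[2,51,39],4,[33,68,63,74]],"v":[63,[3,34,63,50,74],{"q":19,"yz":54},{"d":93,"dh":11,"slv":83,"v":89},[57,38,69]]}
After op 5 (remove /q): {"v":[63,[3,34,63,50,74],{"q":19,"yz":54},{"d":93,"dh":11,"slv":83,"v":89},[57,38,69]]}
After op 6 (remove /v/1/0): {"v":[63,[34,63,50,74],{"q":19,"yz":54},{"d":93,"dh":11,"slv":83,"v":89},[57,38,69]]}
After op 7 (replace /v/3/dh 68): {"v":[63,[34,63,50,74],{"q":19,"yz":54},{"d":93,"dh":68,"slv":83,"v":89},[57,38,69]]}
After op 8 (replace /v/4/1 1): {"v":[63,[34,63,50,74],{"q":19,"yz":54},{"d":93,"dh":68,"slv":83,"v":89},[57,1,69]]}
After op 9 (remove /v/3/v): {"v":[63,[34,63,50,74],{"q":19,"yz":54},{"d":93,"dh":68,"slv":83},[57,1,69]]}
After op 10 (add /v/3/rkc 78): {"v":[63,[34,63,50,74],{"q":19,"yz":54},{"d":93,"dh":68,"rkc":78,"slv":83},[57,1,69]]}
After op 11 (add /v/2/yz 97): {"v":[63,[34,63,50,74],{"q":19,"yz":97},{"d":93,"dh":68,"rkc":78,"slv":83},[57,1,69]]}
After op 12 (add /v/2/kn 70): {"v":[63,[34,63,50,74],{"kn":70,"q":19,"yz":97},{"d":93,"dh":68,"rkc":78,"slv":83},[57,1,69]]}
After op 13 (replace /v/1/1 33): {"v":[63,[34,33,50,74],{"kn":70,"q":19,"yz":97},{"d":93,"dh":68,"rkc":78,"slv":83},[57,1,69]]}
After op 14 (remove /v/3/d): {"v":[63,[34,33,50,74],{"kn":70,"q":19,"yz":97},{"dh":68,"rkc":78,"slv":83},[57,1,69]]}
After op 15 (remove /v/4/0): {"v":[63,[34,33,50,74],{"kn":70,"q":19,"yz":97},{"dh":68,"rkc":78,"slv":83},[1,69]]}
After op 16 (replace /v/1/2 40): {"v":[63,[34,33,40,74],{"kn":70,"q":19,"yz":97},{"dh":68,"rkc":78,"slv":83},[1,69]]}
After op 17 (replace /v/3/rkc 9): {"v":[63,[34,33,40,74],{"kn":70,"q":19,"yz":97},{"dh":68,"rkc":9,"slv":83},[1,69]]}
After op 18 (add /v/1/0 84): {"v":[63,[84,34,33,40,74],{"kn":70,"q":19,"yz":97},{"dh":68,"rkc":9,"slv":83},[1,69]]}
After op 19 (replace /v/1/0 25): {"v":[63,[25,34,33,40,74],{"kn":70,"q":19,"yz":97},{"dh":68,"rkc":9,"slv":83},[1,69]]}
Size at path /v: 5

Answer: 5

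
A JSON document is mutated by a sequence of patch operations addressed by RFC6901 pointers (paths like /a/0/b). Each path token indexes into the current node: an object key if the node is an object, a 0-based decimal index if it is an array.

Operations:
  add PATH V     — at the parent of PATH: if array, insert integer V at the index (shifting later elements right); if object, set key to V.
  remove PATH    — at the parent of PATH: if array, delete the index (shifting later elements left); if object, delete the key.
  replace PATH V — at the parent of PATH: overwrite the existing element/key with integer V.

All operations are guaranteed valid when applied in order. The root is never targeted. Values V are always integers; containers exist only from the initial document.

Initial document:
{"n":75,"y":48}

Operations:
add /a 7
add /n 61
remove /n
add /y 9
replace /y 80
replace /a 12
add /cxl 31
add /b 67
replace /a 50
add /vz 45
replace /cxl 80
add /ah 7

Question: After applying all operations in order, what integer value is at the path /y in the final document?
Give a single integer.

After op 1 (add /a 7): {"a":7,"n":75,"y":48}
After op 2 (add /n 61): {"a":7,"n":61,"y":48}
After op 3 (remove /n): {"a":7,"y":48}
After op 4 (add /y 9): {"a":7,"y":9}
After op 5 (replace /y 80): {"a":7,"y":80}
After op 6 (replace /a 12): {"a":12,"y":80}
After op 7 (add /cxl 31): {"a":12,"cxl":31,"y":80}
After op 8 (add /b 67): {"a":12,"b":67,"cxl":31,"y":80}
After op 9 (replace /a 50): {"a":50,"b":67,"cxl":31,"y":80}
After op 10 (add /vz 45): {"a":50,"b":67,"cxl":31,"vz":45,"y":80}
After op 11 (replace /cxl 80): {"a":50,"b":67,"cxl":80,"vz":45,"y":80}
After op 12 (add /ah 7): {"a":50,"ah":7,"b":67,"cxl":80,"vz":45,"y":80}
Value at /y: 80

Answer: 80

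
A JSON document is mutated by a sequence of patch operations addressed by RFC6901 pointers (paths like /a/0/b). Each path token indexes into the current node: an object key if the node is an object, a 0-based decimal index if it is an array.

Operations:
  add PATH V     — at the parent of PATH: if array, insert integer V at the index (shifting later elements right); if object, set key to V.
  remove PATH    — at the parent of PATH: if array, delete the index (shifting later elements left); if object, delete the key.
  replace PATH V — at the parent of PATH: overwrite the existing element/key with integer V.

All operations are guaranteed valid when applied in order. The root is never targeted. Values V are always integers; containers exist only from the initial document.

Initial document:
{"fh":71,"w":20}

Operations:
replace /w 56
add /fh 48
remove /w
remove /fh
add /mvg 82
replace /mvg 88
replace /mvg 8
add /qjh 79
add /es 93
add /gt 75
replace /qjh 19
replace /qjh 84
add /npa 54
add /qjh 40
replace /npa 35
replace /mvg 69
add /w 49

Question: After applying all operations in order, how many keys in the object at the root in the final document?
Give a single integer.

Answer: 6

Derivation:
After op 1 (replace /w 56): {"fh":71,"w":56}
After op 2 (add /fh 48): {"fh":48,"w":56}
After op 3 (remove /w): {"fh":48}
After op 4 (remove /fh): {}
After op 5 (add /mvg 82): {"mvg":82}
After op 6 (replace /mvg 88): {"mvg":88}
After op 7 (replace /mvg 8): {"mvg":8}
After op 8 (add /qjh 79): {"mvg":8,"qjh":79}
After op 9 (add /es 93): {"es":93,"mvg":8,"qjh":79}
After op 10 (add /gt 75): {"es":93,"gt":75,"mvg":8,"qjh":79}
After op 11 (replace /qjh 19): {"es":93,"gt":75,"mvg":8,"qjh":19}
After op 12 (replace /qjh 84): {"es":93,"gt":75,"mvg":8,"qjh":84}
After op 13 (add /npa 54): {"es":93,"gt":75,"mvg":8,"npa":54,"qjh":84}
After op 14 (add /qjh 40): {"es":93,"gt":75,"mvg":8,"npa":54,"qjh":40}
After op 15 (replace /npa 35): {"es":93,"gt":75,"mvg":8,"npa":35,"qjh":40}
After op 16 (replace /mvg 69): {"es":93,"gt":75,"mvg":69,"npa":35,"qjh":40}
After op 17 (add /w 49): {"es":93,"gt":75,"mvg":69,"npa":35,"qjh":40,"w":49}
Size at the root: 6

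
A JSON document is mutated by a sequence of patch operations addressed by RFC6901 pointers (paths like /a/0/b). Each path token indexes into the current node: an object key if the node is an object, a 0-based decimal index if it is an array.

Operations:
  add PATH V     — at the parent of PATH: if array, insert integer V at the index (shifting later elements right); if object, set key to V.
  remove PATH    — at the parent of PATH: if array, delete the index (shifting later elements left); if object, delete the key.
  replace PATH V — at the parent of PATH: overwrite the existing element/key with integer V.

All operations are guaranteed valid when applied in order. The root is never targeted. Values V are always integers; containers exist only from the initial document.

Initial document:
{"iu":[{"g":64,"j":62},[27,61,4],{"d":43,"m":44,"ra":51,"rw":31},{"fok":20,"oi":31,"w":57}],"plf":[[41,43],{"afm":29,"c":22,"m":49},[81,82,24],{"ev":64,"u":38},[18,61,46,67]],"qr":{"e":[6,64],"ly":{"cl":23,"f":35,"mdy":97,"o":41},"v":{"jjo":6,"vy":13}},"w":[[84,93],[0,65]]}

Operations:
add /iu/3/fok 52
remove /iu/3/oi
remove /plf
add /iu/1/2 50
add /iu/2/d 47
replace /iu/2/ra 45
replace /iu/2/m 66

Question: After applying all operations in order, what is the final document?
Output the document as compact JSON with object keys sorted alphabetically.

Answer: {"iu":[{"g":64,"j":62},[27,61,50,4],{"d":47,"m":66,"ra":45,"rw":31},{"fok":52,"w":57}],"qr":{"e":[6,64],"ly":{"cl":23,"f":35,"mdy":97,"o":41},"v":{"jjo":6,"vy":13}},"w":[[84,93],[0,65]]}

Derivation:
After op 1 (add /iu/3/fok 52): {"iu":[{"g":64,"j":62},[27,61,4],{"d":43,"m":44,"ra":51,"rw":31},{"fok":52,"oi":31,"w":57}],"plf":[[41,43],{"afm":29,"c":22,"m":49},[81,82,24],{"ev":64,"u":38},[18,61,46,67]],"qr":{"e":[6,64],"ly":{"cl":23,"f":35,"mdy":97,"o":41},"v":{"jjo":6,"vy":13}},"w":[[84,93],[0,65]]}
After op 2 (remove /iu/3/oi): {"iu":[{"g":64,"j":62},[27,61,4],{"d":43,"m":44,"ra":51,"rw":31},{"fok":52,"w":57}],"plf":[[41,43],{"afm":29,"c":22,"m":49},[81,82,24],{"ev":64,"u":38},[18,61,46,67]],"qr":{"e":[6,64],"ly":{"cl":23,"f":35,"mdy":97,"o":41},"v":{"jjo":6,"vy":13}},"w":[[84,93],[0,65]]}
After op 3 (remove /plf): {"iu":[{"g":64,"j":62},[27,61,4],{"d":43,"m":44,"ra":51,"rw":31},{"fok":52,"w":57}],"qr":{"e":[6,64],"ly":{"cl":23,"f":35,"mdy":97,"o":41},"v":{"jjo":6,"vy":13}},"w":[[84,93],[0,65]]}
After op 4 (add /iu/1/2 50): {"iu":[{"g":64,"j":62},[27,61,50,4],{"d":43,"m":44,"ra":51,"rw":31},{"fok":52,"w":57}],"qr":{"e":[6,64],"ly":{"cl":23,"f":35,"mdy":97,"o":41},"v":{"jjo":6,"vy":13}},"w":[[84,93],[0,65]]}
After op 5 (add /iu/2/d 47): {"iu":[{"g":64,"j":62},[27,61,50,4],{"d":47,"m":44,"ra":51,"rw":31},{"fok":52,"w":57}],"qr":{"e":[6,64],"ly":{"cl":23,"f":35,"mdy":97,"o":41},"v":{"jjo":6,"vy":13}},"w":[[84,93],[0,65]]}
After op 6 (replace /iu/2/ra 45): {"iu":[{"g":64,"j":62},[27,61,50,4],{"d":47,"m":44,"ra":45,"rw":31},{"fok":52,"w":57}],"qr":{"e":[6,64],"ly":{"cl":23,"f":35,"mdy":97,"o":41},"v":{"jjo":6,"vy":13}},"w":[[84,93],[0,65]]}
After op 7 (replace /iu/2/m 66): {"iu":[{"g":64,"j":62},[27,61,50,4],{"d":47,"m":66,"ra":45,"rw":31},{"fok":52,"w":57}],"qr":{"e":[6,64],"ly":{"cl":23,"f":35,"mdy":97,"o":41},"v":{"jjo":6,"vy":13}},"w":[[84,93],[0,65]]}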